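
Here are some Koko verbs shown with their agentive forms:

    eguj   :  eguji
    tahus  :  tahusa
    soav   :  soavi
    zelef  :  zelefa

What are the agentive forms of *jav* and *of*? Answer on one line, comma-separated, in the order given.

The suffix is conditioned by the final consonant: -a when the stem ends in a voiceless consonant (*tahus*, *zelef*); -i when the stem ends in a voiced consonant (*eguj*, *soav*).
The final consonant of *jav* is /v/, which is voiced, so the suffix is -i, giving *javi*.
*of* — final consonant /f/ (voiceless) → -a → *ofa*.

javi, ofa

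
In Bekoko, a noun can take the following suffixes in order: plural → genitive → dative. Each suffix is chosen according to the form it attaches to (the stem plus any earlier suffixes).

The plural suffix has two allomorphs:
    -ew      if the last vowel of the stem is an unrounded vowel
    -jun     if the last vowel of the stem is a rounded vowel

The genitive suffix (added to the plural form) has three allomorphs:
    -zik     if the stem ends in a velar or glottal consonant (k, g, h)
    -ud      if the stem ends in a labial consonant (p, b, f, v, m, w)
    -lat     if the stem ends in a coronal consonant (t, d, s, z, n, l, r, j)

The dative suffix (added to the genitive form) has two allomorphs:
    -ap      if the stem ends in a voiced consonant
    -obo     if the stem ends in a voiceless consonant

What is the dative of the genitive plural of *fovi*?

*fovi* — last vowel /i/ (an unrounded vowel) → -ew → *foview*.
The final consonant of the plural form *foview* is /w/, which is labial, so the genitive suffix is -ud, giving *foviewud*.
The genitive form *foviewud* — final consonant /d/ (voiced) → -ap → *foviewudap*.

foviewudap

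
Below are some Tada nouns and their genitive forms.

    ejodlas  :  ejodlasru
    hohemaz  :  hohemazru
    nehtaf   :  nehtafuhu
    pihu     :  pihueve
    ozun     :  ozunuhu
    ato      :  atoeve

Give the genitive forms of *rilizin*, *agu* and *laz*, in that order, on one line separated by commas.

The pattern is sibilance of the final sound: -ru when the stem ends in a sibilant (*ejodlas*, *hohemaz*); -uhu when the stem ends in a non-sibilant consonant (*nehtaf*, *ozun*); -eve when the stem ends in a vowel (*pihu*, *ato*).
*rilizin* — final sound /n/ (a non-sibilant consonant) → -uhu → *rilizinuhu*.
*agu*: final sound = /u/, a vowel → -eve → *agueve*.
*laz* — final sound /z/ (a sibilant) → -ru → *lazru*.

rilizinuhu, agueve, lazru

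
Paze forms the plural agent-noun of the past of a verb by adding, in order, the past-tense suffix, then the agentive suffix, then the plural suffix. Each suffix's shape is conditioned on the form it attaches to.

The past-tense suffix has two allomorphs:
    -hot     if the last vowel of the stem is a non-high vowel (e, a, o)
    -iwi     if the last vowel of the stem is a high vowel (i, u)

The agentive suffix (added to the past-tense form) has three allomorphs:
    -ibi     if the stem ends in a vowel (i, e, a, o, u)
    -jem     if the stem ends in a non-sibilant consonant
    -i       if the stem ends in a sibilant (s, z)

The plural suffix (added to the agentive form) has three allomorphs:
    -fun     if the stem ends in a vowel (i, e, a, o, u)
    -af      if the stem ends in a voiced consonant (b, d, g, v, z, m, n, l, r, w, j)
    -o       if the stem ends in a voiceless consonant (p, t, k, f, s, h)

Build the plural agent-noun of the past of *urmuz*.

urmuziwiibifun

Since the last vowel of *urmuz* is /u/ (a high vowel), it takes -iwi, giving *urmuziwi*.
The past-tense form *urmuziwi* — final sound /i/ (a vowel) → -ibi → *urmuziwiibi*.
Since the final sound of the agentive form *urmuziwiibi* is /i/ (a vowel), it takes -fun, giving *urmuziwiibifun*.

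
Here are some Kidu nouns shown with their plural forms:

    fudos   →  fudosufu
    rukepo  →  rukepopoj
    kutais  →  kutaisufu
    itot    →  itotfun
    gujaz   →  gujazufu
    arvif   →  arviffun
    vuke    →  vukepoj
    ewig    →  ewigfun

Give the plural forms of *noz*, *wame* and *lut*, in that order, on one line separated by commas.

nozufu, wamepoj, lutfun

The suffix is conditioned by the final sound: -ufu when the stem ends in a sibilant (*fudos*, *kutais*, *gujaz*); -fun when the stem ends in a non-sibilant consonant (*itot*, *arvif*, *ewig*); -poj when the stem ends in a vowel (*rukepo*, *vuke*).
*noz*: final sound = /z/, a sibilant → -ufu → *nozufu*.
*wame*: final sound = /e/, a vowel → -poj → *wamepoj*.
*lut* — final sound /t/ (a non-sibilant consonant) → -fun → *lutfun*.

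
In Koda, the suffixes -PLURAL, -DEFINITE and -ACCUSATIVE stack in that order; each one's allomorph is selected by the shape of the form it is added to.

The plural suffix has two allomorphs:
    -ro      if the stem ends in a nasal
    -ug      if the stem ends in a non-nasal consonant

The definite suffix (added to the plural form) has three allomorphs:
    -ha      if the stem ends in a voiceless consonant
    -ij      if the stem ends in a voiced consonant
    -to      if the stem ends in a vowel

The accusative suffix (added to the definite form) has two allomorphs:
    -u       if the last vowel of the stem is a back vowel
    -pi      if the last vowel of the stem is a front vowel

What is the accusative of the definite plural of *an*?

anrotou

The final consonant of *an* is /n/, which is a nasal, so the plural suffix is -ro, giving *anro*.
Since the final sound of the plural form *anro* is /o/ (a vowel), it takes -to, giving *anroto*.
The definite form *anroto* — last vowel /o/ (a back vowel) → -u → *anrotou*.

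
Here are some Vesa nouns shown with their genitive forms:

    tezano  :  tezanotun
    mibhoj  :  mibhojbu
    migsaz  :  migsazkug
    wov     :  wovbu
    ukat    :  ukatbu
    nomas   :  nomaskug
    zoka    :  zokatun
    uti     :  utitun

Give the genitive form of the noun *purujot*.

purujotbu

Looking at the final sound of each stem: -kug when the stem ends in a sibilant (*migsaz*, *nomas*); -bu when the stem ends in a non-sibilant consonant (*mibhoj*, *wov*, *ukat*); -tun when the stem ends in a vowel (*tezano*, *zoka*, *uti*).
*purujot*: final sound = /t/, a non-sibilant consonant → -bu → *purujotbu*.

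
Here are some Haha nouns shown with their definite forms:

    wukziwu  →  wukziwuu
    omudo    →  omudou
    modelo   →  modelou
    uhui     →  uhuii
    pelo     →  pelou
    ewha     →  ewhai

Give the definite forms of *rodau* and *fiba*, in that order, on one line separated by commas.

rodauu, fibai

Looking at the last vowel of each stem: -u when the last vowel of the stem is a rounded vowel (*wukziwu*, *omudo*, *modelo*, *pelo*); -i when the last vowel of the stem is an unrounded vowel (*uhui*, *ewha*).
Since the last vowel of *rodau* is /u/ (a rounded vowel), it takes -u, giving *rodauu*.
*fiba* — last vowel /a/ (an unrounded vowel) → -i → *fibai*.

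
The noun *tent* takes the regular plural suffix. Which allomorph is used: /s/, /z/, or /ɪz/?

The stem *tent* ends in a voiceless non-sibilant consonant.
The plural suffix surfaces as /ɪz/ after sibilants, /s/ after other voiceless consonants, and /z/ after other voiced sounds.
So the plural -s on *tent* is pronounced /s/.

/s/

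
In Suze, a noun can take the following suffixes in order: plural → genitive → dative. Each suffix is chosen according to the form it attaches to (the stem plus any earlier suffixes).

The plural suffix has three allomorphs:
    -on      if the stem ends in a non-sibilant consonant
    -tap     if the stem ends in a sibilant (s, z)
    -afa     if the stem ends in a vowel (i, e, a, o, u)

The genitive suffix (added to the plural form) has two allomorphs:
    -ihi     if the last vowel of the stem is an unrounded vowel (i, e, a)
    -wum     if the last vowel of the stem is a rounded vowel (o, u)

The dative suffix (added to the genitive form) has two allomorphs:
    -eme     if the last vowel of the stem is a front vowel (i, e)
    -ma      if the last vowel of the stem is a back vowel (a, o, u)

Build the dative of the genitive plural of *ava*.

avaafaihieme

The final sound of *ava* is /a/, which is a vowel, so the plural suffix is -afa, giving *avaafa*.
The plural form *avaafa* — last vowel /a/ (an unrounded vowel) → -ihi → *avaafaihi*.
Since the last vowel of the genitive form *avaafaihi* is /i/ (a front vowel), it takes -eme, giving *avaafaihieme*.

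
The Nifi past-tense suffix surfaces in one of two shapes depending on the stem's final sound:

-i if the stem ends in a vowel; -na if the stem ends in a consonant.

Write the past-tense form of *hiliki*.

*hiliki* — final sound /i/ (a vowel) → -i → *hilikii*.

hilikii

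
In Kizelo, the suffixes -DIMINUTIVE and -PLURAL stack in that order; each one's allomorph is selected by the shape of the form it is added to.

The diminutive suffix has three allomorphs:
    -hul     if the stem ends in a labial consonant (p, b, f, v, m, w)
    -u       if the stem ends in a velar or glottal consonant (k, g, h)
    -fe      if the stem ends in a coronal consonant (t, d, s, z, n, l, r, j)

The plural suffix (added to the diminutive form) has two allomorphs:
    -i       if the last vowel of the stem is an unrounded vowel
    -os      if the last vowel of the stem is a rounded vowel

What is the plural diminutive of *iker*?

ikerfei

The final consonant of *iker* is /r/, which is coronal, so the diminutive suffix is -fe, giving *ikerfe*.
Since the last vowel of the diminutive form *ikerfe* is /e/ (an unrounded vowel), it takes -i, giving *ikerfei*.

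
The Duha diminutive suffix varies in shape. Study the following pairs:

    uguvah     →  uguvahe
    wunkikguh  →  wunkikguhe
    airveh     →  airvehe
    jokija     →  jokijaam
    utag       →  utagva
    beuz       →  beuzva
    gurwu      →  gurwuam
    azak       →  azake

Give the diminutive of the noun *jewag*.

jewagva

The alternation tracks the final sound of the stem — -e when the stem ends in a voiceless consonant (*uguvah*, *wunkikguh*, *airveh*, *azak*); -va when the stem ends in a voiced consonant (*utag*, *beuz*); -am when the stem ends in a vowel (*jokija*, *gurwu*).
*jewag*: final sound = /g/, a voiced consonant → -va → *jewagva*.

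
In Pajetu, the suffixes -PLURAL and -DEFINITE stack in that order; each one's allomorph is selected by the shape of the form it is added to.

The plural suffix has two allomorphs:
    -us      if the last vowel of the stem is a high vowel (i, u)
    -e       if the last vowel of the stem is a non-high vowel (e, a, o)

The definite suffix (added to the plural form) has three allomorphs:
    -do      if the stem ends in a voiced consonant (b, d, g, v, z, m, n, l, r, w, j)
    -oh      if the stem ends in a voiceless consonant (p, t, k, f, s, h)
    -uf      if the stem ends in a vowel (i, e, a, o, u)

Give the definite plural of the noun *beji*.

bejiusoh

Since the last vowel of *beji* is /i/ (a high vowel), it takes -us, giving *bejius*.
Since the final sound of the plural form *bejius* is /s/ (a voiceless consonant), it takes -oh, giving *bejiusoh*.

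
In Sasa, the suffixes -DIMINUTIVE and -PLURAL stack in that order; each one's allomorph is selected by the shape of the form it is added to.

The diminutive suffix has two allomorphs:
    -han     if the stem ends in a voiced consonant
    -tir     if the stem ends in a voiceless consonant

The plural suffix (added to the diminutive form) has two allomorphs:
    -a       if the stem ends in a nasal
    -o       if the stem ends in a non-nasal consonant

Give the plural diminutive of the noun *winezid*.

*winezid* — final consonant /d/ (voiced) → -han → *winezidhan*.
The final consonant of the diminutive form *winezidhan* is /n/, which is a nasal, so the plural suffix is -a, giving *winezidhana*.

winezidhana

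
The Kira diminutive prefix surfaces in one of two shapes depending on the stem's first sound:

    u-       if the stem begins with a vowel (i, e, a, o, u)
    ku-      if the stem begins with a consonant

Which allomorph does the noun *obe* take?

*obe*: first sound = /o/, a vowel → u-.

u-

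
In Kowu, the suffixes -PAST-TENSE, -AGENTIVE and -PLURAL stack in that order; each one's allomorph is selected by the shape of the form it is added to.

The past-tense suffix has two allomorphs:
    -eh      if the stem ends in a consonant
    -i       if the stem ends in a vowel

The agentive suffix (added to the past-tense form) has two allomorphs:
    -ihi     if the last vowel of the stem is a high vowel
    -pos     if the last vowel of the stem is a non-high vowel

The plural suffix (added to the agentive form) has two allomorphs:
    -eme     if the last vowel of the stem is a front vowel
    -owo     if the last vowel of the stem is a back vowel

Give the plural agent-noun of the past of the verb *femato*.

*femato*: final sound = /o/, a vowel → -i → *fematoi*.
The past-tense form *fematoi*: last vowel = /i/, a high vowel → -ihi → *fematoiihi*.
The agentive form *fematoiihi* — last vowel /i/ (a front vowel) → -eme → *fematoiihieme*.

fematoiihieme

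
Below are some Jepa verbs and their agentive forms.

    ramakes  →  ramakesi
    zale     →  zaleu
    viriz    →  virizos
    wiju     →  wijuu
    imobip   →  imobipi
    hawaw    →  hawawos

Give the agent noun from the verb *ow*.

The suffix is conditioned by the final sound: -i when the stem ends in a voiceless consonant (*ramakes*, *imobip*); -os when the stem ends in a voiced consonant (*viriz*, *hawaw*); -u when the stem ends in a vowel (*zale*, *wiju*).
The final sound of *ow* is /w/, which is a voiced consonant, so the suffix is -os, giving *owos*.

owos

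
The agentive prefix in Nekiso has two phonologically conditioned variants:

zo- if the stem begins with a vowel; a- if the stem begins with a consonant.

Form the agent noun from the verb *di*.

adi

*di*: first sound = /d/, a consonant → a- → *adi*.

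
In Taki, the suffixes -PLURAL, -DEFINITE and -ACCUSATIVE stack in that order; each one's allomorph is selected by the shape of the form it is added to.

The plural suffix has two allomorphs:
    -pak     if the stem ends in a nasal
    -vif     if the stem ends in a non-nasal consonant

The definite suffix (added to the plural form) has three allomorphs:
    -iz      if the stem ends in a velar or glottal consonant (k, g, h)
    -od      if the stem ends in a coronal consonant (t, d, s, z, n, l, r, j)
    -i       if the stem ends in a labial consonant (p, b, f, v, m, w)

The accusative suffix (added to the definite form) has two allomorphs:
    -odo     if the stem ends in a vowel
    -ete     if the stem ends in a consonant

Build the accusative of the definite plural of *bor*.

borvifiodo

*bor*: final consonant = /r/, non-nasal → -vif → *borvif*.
Since the final consonant of the plural form *borvif* is /f/ (labial), it takes -i, giving *borvifi*.
Since the final sound of the definite form *borvifi* is /i/ (a vowel), it takes -odo, giving *borvifiodo*.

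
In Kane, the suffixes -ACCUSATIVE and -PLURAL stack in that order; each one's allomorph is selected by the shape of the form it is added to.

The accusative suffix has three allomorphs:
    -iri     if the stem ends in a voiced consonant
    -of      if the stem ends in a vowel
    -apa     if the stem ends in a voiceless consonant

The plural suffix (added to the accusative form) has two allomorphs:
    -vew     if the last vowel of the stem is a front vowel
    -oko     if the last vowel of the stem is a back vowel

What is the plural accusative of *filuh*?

The final sound of *filuh* is /h/, which is a voiceless consonant, so the accusative suffix is -apa, giving *filuhapa*.
The last vowel of the accusative form *filuhapa* is /a/, which is a back vowel, so the plural suffix is -oko, giving *filuhapaoko*.

filuhapaoko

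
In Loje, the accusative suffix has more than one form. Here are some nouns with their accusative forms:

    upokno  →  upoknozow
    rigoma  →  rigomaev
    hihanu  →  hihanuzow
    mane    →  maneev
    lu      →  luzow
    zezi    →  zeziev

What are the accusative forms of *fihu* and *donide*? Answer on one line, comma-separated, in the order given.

fihuzow, donideev

The pattern is rounding harmony: -zow when the last vowel of the stem is a rounded vowel (*upokno*, *hihanu*, *lu*); -ev when the last vowel of the stem is an unrounded vowel (*rigoma*, *mane*, *zezi*).
Since the last vowel of *fihu* is /u/ (a rounded vowel), it takes -zow, giving *fihuzow*.
*donide*: last vowel = /e/, an unrounded vowel → -ev → *donideev*.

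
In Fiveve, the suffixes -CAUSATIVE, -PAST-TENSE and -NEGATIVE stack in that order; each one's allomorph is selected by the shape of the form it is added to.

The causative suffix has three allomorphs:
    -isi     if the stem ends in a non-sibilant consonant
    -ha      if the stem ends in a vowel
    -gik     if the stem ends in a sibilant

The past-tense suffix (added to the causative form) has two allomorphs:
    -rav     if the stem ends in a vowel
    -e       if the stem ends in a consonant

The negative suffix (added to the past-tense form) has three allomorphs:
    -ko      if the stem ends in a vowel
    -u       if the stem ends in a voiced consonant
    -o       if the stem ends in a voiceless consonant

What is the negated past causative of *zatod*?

Since the final sound of *zatod* is /d/ (a non-sibilant consonant), it takes -isi, giving *zatodisi*.
The causative form *zatodisi* — final sound /i/ (a vowel) → -rav → *zatodisirav*.
The past-tense form *zatodisirav*: final sound = /v/, a voiced consonant → -u → *zatodisiravu*.

zatodisiravu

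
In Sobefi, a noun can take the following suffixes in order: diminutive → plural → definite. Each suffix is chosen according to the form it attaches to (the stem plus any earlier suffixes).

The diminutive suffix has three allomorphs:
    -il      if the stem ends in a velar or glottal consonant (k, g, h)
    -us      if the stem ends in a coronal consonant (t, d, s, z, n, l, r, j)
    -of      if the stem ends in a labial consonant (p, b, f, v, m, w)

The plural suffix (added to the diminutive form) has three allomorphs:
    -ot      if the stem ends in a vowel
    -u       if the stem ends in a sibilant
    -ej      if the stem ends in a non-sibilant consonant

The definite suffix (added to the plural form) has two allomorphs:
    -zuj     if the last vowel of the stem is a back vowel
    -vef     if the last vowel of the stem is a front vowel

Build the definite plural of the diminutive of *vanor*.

The final consonant of *vanor* is /r/, which is coronal, so the diminutive suffix is -us, giving *vanorus*.
The diminutive form *vanorus*: final sound = /s/, a sibilant → -u → *vanorusu*.
Since the last vowel of the plural form *vanorusu* is /u/ (a back vowel), it takes -zuj, giving *vanorusuzuj*.

vanorusuzuj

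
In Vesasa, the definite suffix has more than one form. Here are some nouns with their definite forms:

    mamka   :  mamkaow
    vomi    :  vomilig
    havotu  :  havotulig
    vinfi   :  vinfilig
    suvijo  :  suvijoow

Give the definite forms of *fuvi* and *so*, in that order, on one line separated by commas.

The suffix is conditioned by the last vowel: -lig when the last vowel of the stem is a high vowel (*vomi*, *havotu*, *vinfi*); -ow when the last vowel of the stem is a non-high vowel (*mamka*, *suvijo*).
*fuvi*: last vowel = /i/, a high vowel → -lig → *fuvilig*.
Since the last vowel of *so* is /o/ (a non-high vowel), it takes -ow, giving *soow*.

fuvilig, soow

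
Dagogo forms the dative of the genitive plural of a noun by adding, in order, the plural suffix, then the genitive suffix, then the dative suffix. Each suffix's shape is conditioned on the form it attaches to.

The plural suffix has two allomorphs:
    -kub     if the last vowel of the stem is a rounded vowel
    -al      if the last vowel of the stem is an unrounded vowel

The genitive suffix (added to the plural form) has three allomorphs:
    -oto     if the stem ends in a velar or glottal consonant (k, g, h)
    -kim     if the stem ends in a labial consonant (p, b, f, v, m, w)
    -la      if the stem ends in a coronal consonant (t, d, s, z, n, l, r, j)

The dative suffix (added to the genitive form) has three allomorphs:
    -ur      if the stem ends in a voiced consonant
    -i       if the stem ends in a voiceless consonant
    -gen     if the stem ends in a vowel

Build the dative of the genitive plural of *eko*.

*eko* — last vowel /o/ (a rounded vowel) → -kub → *ekokub*.
Since the final consonant of the plural form *ekokub* is /b/ (labial), it takes -kim, giving *ekokubkim*.
Since the final sound of the genitive form *ekokubkim* is /m/ (a voiced consonant), it takes -ur, giving *ekokubkimur*.

ekokubkimur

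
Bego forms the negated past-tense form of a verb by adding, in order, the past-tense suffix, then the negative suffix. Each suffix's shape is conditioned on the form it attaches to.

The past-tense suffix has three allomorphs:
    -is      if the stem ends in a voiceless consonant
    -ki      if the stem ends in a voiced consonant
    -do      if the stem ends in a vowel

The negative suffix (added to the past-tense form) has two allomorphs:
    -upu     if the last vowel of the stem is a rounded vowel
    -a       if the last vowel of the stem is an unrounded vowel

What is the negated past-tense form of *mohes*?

mohesisa

*mohes*: final sound = /s/, a voiceless consonant → -is → *mohesis*.
The past-tense form *mohesis* — last vowel /i/ (an unrounded vowel) → -a → *mohesisa*.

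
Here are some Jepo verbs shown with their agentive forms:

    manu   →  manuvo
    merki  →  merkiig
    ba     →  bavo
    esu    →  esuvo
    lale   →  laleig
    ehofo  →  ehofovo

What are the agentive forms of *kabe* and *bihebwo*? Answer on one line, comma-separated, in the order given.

kabeig, bihebwovo

The suffix is conditioned by the last vowel: -ig when the last vowel of the stem is a front vowel (*merki*, *lale*); -vo when the last vowel of the stem is a back vowel (*manu*, *ba*, *esu*, *ehofo*).
*kabe*: last vowel = /e/, a front vowel → -ig → *kabeig*.
*bihebwo* — last vowel /o/ (a back vowel) → -vo → *bihebwovo*.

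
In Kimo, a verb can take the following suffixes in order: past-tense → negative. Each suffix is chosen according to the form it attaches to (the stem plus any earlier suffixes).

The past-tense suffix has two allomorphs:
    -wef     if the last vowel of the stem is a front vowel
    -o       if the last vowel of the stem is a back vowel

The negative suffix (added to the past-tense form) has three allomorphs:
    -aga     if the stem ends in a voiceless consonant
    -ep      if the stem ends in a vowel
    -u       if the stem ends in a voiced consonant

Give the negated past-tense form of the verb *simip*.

simipwefaga

Since the last vowel of *simip* is /i/ (a front vowel), it takes -wef, giving *simipwef*.
The final sound of the past-tense form *simipwef* is /f/, which is a voiceless consonant, so the negative suffix is -aga, giving *simipwefaga*.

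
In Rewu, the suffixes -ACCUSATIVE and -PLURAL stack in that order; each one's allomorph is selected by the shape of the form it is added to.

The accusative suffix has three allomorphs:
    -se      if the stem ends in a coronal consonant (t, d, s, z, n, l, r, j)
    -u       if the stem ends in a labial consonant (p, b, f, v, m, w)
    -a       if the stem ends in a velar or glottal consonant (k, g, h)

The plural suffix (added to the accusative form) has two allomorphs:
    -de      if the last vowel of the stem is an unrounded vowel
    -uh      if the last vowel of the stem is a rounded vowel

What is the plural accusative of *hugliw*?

The final consonant of *hugliw* is /w/, which is labial, so the accusative suffix is -u, giving *hugliwu*.
Since the last vowel of the accusative form *hugliwu* is /u/ (a rounded vowel), it takes -uh, giving *hugliwuuh*.

hugliwuuh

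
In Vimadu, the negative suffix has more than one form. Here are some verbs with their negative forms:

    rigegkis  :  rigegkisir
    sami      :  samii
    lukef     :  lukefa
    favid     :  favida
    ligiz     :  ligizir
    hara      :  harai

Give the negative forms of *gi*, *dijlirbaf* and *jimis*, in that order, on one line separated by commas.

gii, dijlirbafa, jimisir

The suffix is conditioned by the final sound: -ir when the stem ends in a sibilant (*rigegkis*, *ligiz*); -a when the stem ends in a non-sibilant consonant (*lukef*, *favid*); -i when the stem ends in a vowel (*sami*, *hara*).
*gi*: final sound = /i/, a vowel → -i → *gii*.
The final sound of *dijlirbaf* is /f/, which is a non-sibilant consonant, so the suffix is -a, giving *dijlirbafa*.
Since the final sound of *jimis* is /s/ (a sibilant), it takes -ir, giving *jimisir*.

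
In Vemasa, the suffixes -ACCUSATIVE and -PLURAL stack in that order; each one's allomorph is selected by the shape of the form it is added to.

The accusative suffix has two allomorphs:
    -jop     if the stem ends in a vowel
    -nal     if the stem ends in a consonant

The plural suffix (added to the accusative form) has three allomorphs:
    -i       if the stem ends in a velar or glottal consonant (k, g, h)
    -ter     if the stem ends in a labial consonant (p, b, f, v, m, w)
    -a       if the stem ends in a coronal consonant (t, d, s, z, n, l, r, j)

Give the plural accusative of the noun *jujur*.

jujurnala

Since the final sound of *jujur* is /r/ (a consonant), it takes -nal, giving *jujurnal*.
The accusative form *jujurnal* — final consonant /l/ (coronal) → -a → *jujurnala*.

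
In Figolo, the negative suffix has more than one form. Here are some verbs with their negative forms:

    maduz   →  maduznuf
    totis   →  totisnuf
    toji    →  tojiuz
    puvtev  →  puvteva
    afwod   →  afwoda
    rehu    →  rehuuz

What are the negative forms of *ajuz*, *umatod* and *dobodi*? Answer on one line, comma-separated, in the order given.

The alternation tracks the final sound of the stem — -nuf when the stem ends in a sibilant (*maduz*, *totis*); -a when the stem ends in a non-sibilant consonant (*puvtev*, *afwod*); -uz when the stem ends in a vowel (*toji*, *rehu*).
*ajuz* — final sound /z/ (a sibilant) → -nuf → *ajuznuf*.
Since the final sound of *umatod* is /d/ (a non-sibilant consonant), it takes -a, giving *umatoda*.
*dobodi*: final sound = /i/, a vowel → -uz → *dobodiuz*.

ajuznuf, umatoda, dobodiuz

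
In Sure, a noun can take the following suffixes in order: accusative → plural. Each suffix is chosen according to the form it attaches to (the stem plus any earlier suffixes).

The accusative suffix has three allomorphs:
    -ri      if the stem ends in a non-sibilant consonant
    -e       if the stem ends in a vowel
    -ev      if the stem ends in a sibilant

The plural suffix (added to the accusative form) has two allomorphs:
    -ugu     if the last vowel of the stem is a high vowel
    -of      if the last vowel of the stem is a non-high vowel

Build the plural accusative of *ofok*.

The final sound of *ofok* is /k/, which is a non-sibilant consonant, so the accusative suffix is -ri, giving *ofokri*.
The accusative form *ofokri* — last vowel /i/ (a high vowel) → -ugu → *ofokriugu*.

ofokriugu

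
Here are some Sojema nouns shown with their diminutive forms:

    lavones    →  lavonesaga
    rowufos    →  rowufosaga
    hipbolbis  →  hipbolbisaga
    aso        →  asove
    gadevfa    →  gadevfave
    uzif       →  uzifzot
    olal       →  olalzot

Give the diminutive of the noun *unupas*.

unupasaga

The pattern is sibilance of the final sound: -aga when the stem ends in a sibilant (*lavones*, *rowufos*, *hipbolbis*); -zot when the stem ends in a non-sibilant consonant (*uzif*, *olal*); -ve when the stem ends in a vowel (*aso*, *gadevfa*).
*unupas* — final sound /s/ (a sibilant) → -aga → *unupasaga*.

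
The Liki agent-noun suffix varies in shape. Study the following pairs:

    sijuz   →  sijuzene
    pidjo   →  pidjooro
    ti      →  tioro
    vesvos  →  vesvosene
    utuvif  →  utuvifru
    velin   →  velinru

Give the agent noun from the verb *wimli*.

The alternation tracks the final sound of the stem — -ene when the stem ends in a sibilant (*sijuz*, *vesvos*); -ru when the stem ends in a non-sibilant consonant (*utuvif*, *velin*); -oro when the stem ends in a vowel (*pidjo*, *ti*).
*wimli*: final sound = /i/, a vowel → -oro → *wimlioro*.

wimlioro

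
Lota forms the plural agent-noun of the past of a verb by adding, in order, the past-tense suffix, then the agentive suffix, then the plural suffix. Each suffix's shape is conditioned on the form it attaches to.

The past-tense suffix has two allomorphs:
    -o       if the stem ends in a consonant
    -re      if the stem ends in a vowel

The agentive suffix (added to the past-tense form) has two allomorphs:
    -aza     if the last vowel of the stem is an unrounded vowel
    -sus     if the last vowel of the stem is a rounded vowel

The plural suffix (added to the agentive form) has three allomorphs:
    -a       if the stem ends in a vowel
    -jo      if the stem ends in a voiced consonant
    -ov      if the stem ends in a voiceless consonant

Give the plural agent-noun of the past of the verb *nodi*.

nodireazaa

*nodi* — final sound /i/ (a vowel) → -re → *nodire*.
The past-tense form *nodire*: last vowel = /e/, an unrounded vowel → -aza → *nodireaza*.
Since the final sound of the agentive form *nodireaza* is /a/ (a vowel), it takes -a, giving *nodireazaa*.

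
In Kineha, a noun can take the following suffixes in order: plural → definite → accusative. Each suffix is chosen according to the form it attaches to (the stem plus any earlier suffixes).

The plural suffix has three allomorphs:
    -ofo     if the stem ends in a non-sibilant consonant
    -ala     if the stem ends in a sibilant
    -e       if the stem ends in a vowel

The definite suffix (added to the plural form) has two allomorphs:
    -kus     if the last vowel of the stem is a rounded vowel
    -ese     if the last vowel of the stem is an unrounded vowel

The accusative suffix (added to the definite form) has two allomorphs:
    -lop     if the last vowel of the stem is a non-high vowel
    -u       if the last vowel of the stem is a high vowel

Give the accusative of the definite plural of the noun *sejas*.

Since the final sound of *sejas* is /s/ (a sibilant), it takes -ala, giving *sejasala*.
Since the last vowel of the plural form *sejasala* is /a/ (an unrounded vowel), it takes -ese, giving *sejasalaese*.
The definite form *sejasalaese*: last vowel = /e/, a non-high vowel → -lop → *sejasalaeselop*.

sejasalaeselop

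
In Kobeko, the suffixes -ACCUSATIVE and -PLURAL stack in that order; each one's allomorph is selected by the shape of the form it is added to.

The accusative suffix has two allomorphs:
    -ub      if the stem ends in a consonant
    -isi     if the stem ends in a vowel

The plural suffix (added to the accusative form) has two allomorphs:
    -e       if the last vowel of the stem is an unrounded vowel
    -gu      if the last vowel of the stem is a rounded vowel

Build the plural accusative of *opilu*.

The final sound of *opilu* is /u/, which is a vowel, so the accusative suffix is -isi, giving *opiluisi*.
Since the last vowel of the accusative form *opiluisi* is /i/ (an unrounded vowel), it takes -e, giving *opiluisie*.

opiluisie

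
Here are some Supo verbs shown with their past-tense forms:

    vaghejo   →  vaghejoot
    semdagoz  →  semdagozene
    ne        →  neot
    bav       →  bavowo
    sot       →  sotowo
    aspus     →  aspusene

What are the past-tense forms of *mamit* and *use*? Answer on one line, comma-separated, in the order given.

Looking at the final sound of each stem: -ene when the stem ends in a sibilant (*semdagoz*, *aspus*); -owo when the stem ends in a non-sibilant consonant (*bav*, *sot*); -ot when the stem ends in a vowel (*vaghejo*, *ne*).
*mamit* — final sound /t/ (a non-sibilant consonant) → -owo → *mamitowo*.
Since the final sound of *use* is /e/ (a vowel), it takes -ot, giving *useot*.

mamitowo, useot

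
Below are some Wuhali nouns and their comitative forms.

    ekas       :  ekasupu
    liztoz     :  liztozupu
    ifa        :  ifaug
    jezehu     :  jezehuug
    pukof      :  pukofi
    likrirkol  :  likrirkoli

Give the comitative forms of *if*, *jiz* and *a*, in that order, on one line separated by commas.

The suffix is conditioned by the final sound: -upu when the stem ends in a sibilant (*ekas*, *liztoz*); -i when the stem ends in a non-sibilant consonant (*pukof*, *likrirkol*); -ug when the stem ends in a vowel (*ifa*, *jezehu*).
The final sound of *if* is /f/, which is a non-sibilant consonant, so the suffix is -i, giving *ifi*.
Since the final sound of *jiz* is /z/ (a sibilant), it takes -upu, giving *jizupu*.
Since the final sound of *a* is /a/ (a vowel), it takes -ug, giving *aug*.

ifi, jizupu, aug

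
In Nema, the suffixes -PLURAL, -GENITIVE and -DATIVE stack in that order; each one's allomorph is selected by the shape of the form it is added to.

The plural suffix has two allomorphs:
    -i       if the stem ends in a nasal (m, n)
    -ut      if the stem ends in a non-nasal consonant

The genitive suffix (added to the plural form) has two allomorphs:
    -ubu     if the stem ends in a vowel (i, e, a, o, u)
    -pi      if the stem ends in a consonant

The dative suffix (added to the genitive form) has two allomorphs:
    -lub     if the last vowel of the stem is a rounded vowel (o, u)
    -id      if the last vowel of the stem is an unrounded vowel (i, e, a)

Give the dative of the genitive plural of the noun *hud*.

hudutpiid

The final consonant of *hud* is /d/, which is non-nasal, so the plural suffix is -ut, giving *hudut*.
The final sound of the plural form *hudut* is /t/, which is a consonant, so the genitive suffix is -pi, giving *hudutpi*.
The genitive form *hudutpi* — last vowel /i/ (an unrounded vowel) → -id → *hudutpiid*.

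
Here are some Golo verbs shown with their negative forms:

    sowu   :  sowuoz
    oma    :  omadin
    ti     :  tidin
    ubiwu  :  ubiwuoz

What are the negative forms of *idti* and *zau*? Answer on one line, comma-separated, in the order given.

The alternation tracks the last vowel of the stem — -oz when the last vowel of the stem is a rounded vowel (*sowu*, *ubiwu*); -din when the last vowel of the stem is an unrounded vowel (*oma*, *ti*).
*idti* — last vowel /i/ (an unrounded vowel) → -din → *idtidin*.
*zau* — last vowel /u/ (a rounded vowel) → -oz → *zauoz*.

idtidin, zauoz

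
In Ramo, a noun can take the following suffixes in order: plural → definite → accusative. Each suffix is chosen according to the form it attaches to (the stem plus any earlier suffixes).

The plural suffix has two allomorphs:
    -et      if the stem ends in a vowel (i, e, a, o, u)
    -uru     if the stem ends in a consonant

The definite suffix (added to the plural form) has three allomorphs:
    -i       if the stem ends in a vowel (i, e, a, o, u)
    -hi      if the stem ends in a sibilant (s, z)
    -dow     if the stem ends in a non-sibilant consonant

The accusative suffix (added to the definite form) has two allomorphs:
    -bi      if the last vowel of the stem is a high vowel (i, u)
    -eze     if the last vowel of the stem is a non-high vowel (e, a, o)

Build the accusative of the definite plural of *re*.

reetdoweze

*re* — final sound /e/ (a vowel) → -et → *reet*.
Since the final sound of the plural form *reet* is /t/ (a non-sibilant consonant), it takes -dow, giving *reetdow*.
The definite form *reetdow* — last vowel /o/ (a non-high vowel) → -eze → *reetdoweze*.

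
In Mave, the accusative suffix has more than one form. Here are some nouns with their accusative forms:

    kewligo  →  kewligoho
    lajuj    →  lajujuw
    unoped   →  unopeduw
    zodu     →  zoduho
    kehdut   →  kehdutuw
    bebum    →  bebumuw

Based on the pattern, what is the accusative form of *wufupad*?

The alternation tracks the final sound of the stem — -uw when the stem ends in a consonant (*lajuj*, *unoped*, *kehdut*, *bebum*); -ho when the stem ends in a vowel (*kewligo*, *zodu*).
Since the final sound of *wufupad* is /d/ (a consonant), it takes -uw, giving *wufupaduw*.

wufupaduw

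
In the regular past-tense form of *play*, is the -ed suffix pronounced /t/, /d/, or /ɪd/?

/d/

The stem *play* ends in a voiced sound other than /d/.
The -ed suffix is realized as /ɪd/ after /t, d/; as /t/ after other voiceless consonants; and as /d/ after other voiced sounds.
So -ed on *play* is pronounced /d/.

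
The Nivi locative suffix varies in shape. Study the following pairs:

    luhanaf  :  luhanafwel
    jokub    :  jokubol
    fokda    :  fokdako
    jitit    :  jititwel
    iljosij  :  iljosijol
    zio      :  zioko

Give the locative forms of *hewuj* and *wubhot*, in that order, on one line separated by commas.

Looking at the final sound of each stem: -wel when the stem ends in a voiceless consonant (*luhanaf*, *jitit*); -ol when the stem ends in a voiced consonant (*jokub*, *iljosij*); -ko when the stem ends in a vowel (*fokda*, *zio*).
Since the final sound of *hewuj* is /j/ (a voiced consonant), it takes -ol, giving *hewujol*.
*wubhot* — final sound /t/ (a voiceless consonant) → -wel → *wubhotwel*.

hewujol, wubhotwel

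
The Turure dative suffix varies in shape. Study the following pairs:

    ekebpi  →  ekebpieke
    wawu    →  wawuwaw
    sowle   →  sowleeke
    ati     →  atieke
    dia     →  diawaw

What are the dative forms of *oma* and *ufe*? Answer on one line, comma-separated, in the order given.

The suffix is conditioned by the last vowel: -eke when the last vowel of the stem is a front vowel (*ekebpi*, *sowle*, *ati*); -waw when the last vowel of the stem is a back vowel (*wawu*, *dia*).
The last vowel of *oma* is /a/, which is a back vowel, so the suffix is -waw, giving *omawaw*.
Since the last vowel of *ufe* is /e/ (a front vowel), it takes -eke, giving *ufeeke*.

omawaw, ufeeke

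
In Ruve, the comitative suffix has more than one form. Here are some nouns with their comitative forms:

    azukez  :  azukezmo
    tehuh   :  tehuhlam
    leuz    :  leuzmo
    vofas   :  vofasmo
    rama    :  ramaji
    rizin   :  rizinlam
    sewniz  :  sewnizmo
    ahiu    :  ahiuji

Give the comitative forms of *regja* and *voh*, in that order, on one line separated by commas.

The pattern is sibilance of the final sound: -mo when the stem ends in a sibilant (*azukez*, *leuz*, *vofas*, *sewniz*); -lam when the stem ends in a non-sibilant consonant (*tehuh*, *rizin*); -ji when the stem ends in a vowel (*rama*, *ahiu*).
Since the final sound of *regja* is /a/ (a vowel), it takes -ji, giving *regjaji*.
Since the final sound of *voh* is /h/ (a non-sibilant consonant), it takes -lam, giving *vohlam*.

regjaji, vohlam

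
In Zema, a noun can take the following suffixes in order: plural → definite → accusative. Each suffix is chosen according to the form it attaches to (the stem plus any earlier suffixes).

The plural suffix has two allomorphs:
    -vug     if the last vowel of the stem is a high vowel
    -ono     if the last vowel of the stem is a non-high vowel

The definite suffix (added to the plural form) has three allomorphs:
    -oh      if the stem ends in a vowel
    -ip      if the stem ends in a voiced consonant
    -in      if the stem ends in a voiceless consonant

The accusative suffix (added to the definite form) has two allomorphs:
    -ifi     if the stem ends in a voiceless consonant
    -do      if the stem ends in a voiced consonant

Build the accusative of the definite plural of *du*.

duvugipifi

Since the last vowel of *du* is /u/ (a high vowel), it takes -vug, giving *duvug*.
The plural form *duvug*: final sound = /g/, a voiced consonant → -ip → *duvugip*.
The final consonant of the definite form *duvugip* is /p/, which is voiceless, so the accusative suffix is -ifi, giving *duvugipifi*.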